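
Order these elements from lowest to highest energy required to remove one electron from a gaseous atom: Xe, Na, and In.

Na is in period 3, group 1; In is in period 5, group 13; Xe is in period 5, group 18.
IE₁ increases left→right with effective nuclear charge and decreases top→bottom as the valence shell moves farther out.
Neither a single period nor a single group — weigh both effects.
In > Na: the two effects oppose for this pair; the across-period effect wins (558 vs 496 kJ/mol).
Xe > In: both are in period 5; the period trend gives Xe the larger value.
For reference (kJ/mol): Na 496, In 558, Xe 1170.
So from lowest to highest: Na < In < Xe.

Na, In, Xe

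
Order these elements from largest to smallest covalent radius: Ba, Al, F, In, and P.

Ba > In > Al > P > F

F is in period 2, group 17; Al is in period 3, group 13; P is in period 3, group 15; In is in period 5, group 13; Ba is in period 6, group 2.
Moving right in a period, electrons are added to the same shell under a stronger nuclear pull, so atoms get smaller; moving down, a new shell is opened and atoms get larger.
Neither a single period nor a single group — weigh both effects.
P > F: relative to F, both the across-period and down-group shifts push P's atomic radius up.
Al > P: Al lies to the left of P in period 3, so the across-period effect alone puts Al larger.
In > Al: they share group 13; the group trend gives In the larger value.
Ba > In: relative to In, both the across-period and down-group shifts push Ba's atomic radius up.
For reference (pm): F 64, Al 126, P 111, In 142, Ba 196.
So from largest to smallest: Ba > In > Al > P > F.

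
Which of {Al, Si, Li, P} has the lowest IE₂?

Si

After 1 electron has been removed, what remains? Al⁺ still has 2 valence electrons; Si⁺ still has 3 valence electrons; Li⁺ is the bare [He] core; P⁺ still has 4 valence electrons.
Core electrons are held far more tightly than valence electrons, so Li tops the IE_2 order.
Valence configurations: Al⁺ [Ne]3s², Si⁺ [Ne]3s²3p¹, P⁺ [Ne]3s²3p².
Si⁺ loses a lone 3p electron whereas Al⁺ must break into a filled 3s² pair, so IE_2(Al) > IE_2(Si) even though Si has the higher nuclear charge.
The numbers (kJ/mol): Al 1817, Si 1577, Li 7298, P 1907.
Putting it together, IE_2: Si < Al < P < Li.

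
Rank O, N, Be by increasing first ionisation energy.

Be < O < N

Be is in period 2, group 2; N is in period 2, group 15; O is in period 2, group 16.
IE₁ increases left→right with effective nuclear charge and decreases top→bottom as the valence shell moves farther out.
All lie in period 2; the across-period trend (first ionization energy increases left to right) applies, with the exception below.
Note the exception: N has a higher first ionization energy than O, contrary to the simple trend — pairing an electron in O's 2p⁴ costs repulsion energy, so O ionizes more easily than half-filled N (2p³).
Tabulated first ionization energy (kJ/mol): Be 900, N 1402, O 1314.
So from lowest to highest: Be < O < N.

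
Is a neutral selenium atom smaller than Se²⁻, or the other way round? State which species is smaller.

Forming Se²⁻ adds 2 electrons to Se. More electron–electron repulsion in the same shell, with unchanged nuclear charge, lets the cloud expand.
An anion is larger than its parent atom: Se²⁻ > Se.

Se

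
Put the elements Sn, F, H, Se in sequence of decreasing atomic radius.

Sn > Se > F > H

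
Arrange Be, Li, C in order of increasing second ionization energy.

Be < C < Li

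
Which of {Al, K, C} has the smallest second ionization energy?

Al

Consider each +1 ion: Al⁺ still has 2 valence electrons; K⁺ is the bare [Ar] core; C⁺ still has 3 valence electrons.
Breaking into a closed-shell core is much more expensive than removing a leftover valence electron — K has the largest IE_2 here.
Valence configurations: Al⁺ [Ne]3s², C⁺ [He]2s²2p¹.
Approximate IE_2 values (kJ/mol): Al 1817, K 3052, C 2353.
So the second ionization energies run Al < C < K.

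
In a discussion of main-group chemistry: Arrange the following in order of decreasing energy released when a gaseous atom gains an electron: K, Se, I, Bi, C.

I, Se, C, Bi, K

C is in period 2, group 14; K is in period 4, group 1; Se is in period 4, group 16; I is in period 5, group 17; Bi is in period 6, group 15.
Atoms with high Z_eff and room in the valence shell (especially the halogens) have the most exothermic electron affinities.
Here both period and group differ, so the two effects have to be weighed against each other.
Bi > K: period and group pull opposite ways; the across-period shift dominates (91 vs 48 kJ/mol).
C > Bi: period and group pull opposite ways; the down-group shift dominates (122 vs 91 kJ/mol).
Se > C: the two effects oppose for this pair; the across-period effect wins (195 vs 122 kJ/mol).
I > Se: the two effects oppose for this pair; the across-period effect wins (295 vs 195 kJ/mol).
Tabulated electron affinity (kJ/mol): C 122, K 48, Se 195, I 295, Bi 91.
So from highest to lowest: I > Se > C > Bi > K.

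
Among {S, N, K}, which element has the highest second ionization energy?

IE_2 is the cost of taking one more electron from the +1 cation: S⁺ still has 5 valence electrons; N⁺ still has 4 valence electrons; K⁺ is the bare [Ar] core.
Pulling an electron out of a noble-gas core costs far more than removing a remaining valence electron, so K sits at the high end of IE_2.
Valence configurations: S⁺ [Ne]3s²3p³, N⁺ [He]2s²2p².
Tabulated IE_2 (kJ/mol): S 2252, N 2856, K 3052.
Putting it together, IE_2: S < N < K.

K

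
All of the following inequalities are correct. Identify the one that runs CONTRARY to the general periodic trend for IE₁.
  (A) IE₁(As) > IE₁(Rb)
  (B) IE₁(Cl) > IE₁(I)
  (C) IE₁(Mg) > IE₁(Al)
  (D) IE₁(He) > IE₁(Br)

(C)

The general trend: IE₁ increases across a period and decreases down a group.
(A) As (period 4, group 15) vs Rb (period 5, group 1): the stated order agrees with the simple trend.
(B) Cl (period 3, group 17) vs I (period 5, group 17): the stated order agrees with the simple trend.
(C) Mg (period 3, group 2) vs Al (period 3, group 13): the stated order contradicts the simple trend.
(D) He (period 1, group 18) vs Br (period 4, group 17): the stated order agrees with the simple trend.
The exception is (C): Al's single 3p electron is easier to remove than one from Mg's filled 3s².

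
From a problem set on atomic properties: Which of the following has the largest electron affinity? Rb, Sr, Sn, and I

I

EA tends to increase across a period and decrease down a group, though the pattern is less regular than for IE or radius.
All lie in period 5; the across-period trend (electron affinity increases left to right) applies, with the exception below.
Note the exception: Rb has a higher electron affinity than Sr, contrary to the simple trend — adding an electron to Sr (ns²) has to open a new, higher-energy np subshell, which is unfavourable.
Tabulated electron affinity (kJ/mol): Rb 47, Sr 5, Sn 107, I 295.
The largest electron affinity among these belongs to I.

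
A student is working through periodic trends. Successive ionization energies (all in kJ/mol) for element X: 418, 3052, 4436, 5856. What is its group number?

Look for the largest jump between consecutive ionization energies: IE2/IE1 ≈ 7.3, far larger than any earlier ratio.
That jump marks the point where a core electron is being removed. So the atom has 1 valence electron.
A main-group element with 1 valence electron is in group 1.

Group 1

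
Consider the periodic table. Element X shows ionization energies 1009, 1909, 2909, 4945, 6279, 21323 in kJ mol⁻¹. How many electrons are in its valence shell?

Look for the largest jump between consecutive ionization energies: IE6/IE5 ≈ 3.4, far larger than any earlier ratio.
That jump marks the point where a core electron is being removed. So the atom has 5 valence electrons.

5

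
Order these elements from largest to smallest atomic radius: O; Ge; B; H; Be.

H is in period 1, group 1; Be is in period 2, group 2; B is in period 2, group 13; O is in period 2, group 16; Ge is in period 4, group 14.
Across a period the added protons contract the valence shell; down a group each new principal shell makes the atom larger.
Neither a single period nor a single group — weigh both effects.
O > H: period and group pull opposite ways; the down-group shift dominates (63 vs 32 pm).
B > O: both are in period 2; the period trend gives B the larger value.
Be > B: Be lies to the left of B in period 2, so the across-period effect alone puts Be larger.
Ge > Be: period and group pull opposite ways; the down-group shift dominates (121 vs 102 pm).
Approximate values (pm): H 32, Be 102, B 85, O 63, Ge 121.
So from largest to smallest: Ge > Be > B > O > H.

Ge > Be > B > O > H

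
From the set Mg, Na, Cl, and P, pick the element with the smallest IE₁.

Na

First ionization energy rises across a period (greater Z_eff holds electrons more tightly) and falls down a group (valence electrons are farther from the nucleus).
All lie in period 3, so first ionization energy increases left to right.
The smallest IE₁ among these belongs to Na.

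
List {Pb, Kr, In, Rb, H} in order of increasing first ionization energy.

Rb, In, Pb, H, Kr

H is in period 1, group 1; Kr is in period 4, group 18; Rb is in period 5, group 1; In is in period 5, group 13; Pb is in period 6, group 14.
Across a period the outer electron is held more tightly (higher IE₁); down a group it sits in a higher shell, more shielded, and comes off more easily.
Here both period and group differ, so the two effects have to be weighed against each other.
In > Rb: In lies to the right of Rb in period 5, so the across-period effect alone puts In higher.
Pb > In: the two effects oppose for this pair; the across-period effect wins (716 vs 558 kJ/mol).
H > Pb: the two effects oppose for this pair; the down-group effect wins (1312 vs 716 kJ/mol).
Kr > H: the two effects oppose for this pair; the across-period effect wins (1351 vs 1312 kJ/mol).
For reference (kJ/mol): H 1312, Kr 1351, Rb 403, In 558, Pb 716.
So from lowest to highest: Rb < In < Pb < H < Kr.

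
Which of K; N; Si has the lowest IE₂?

Si

After 1 electron has been removed, what remains? K⁺ is the bare [Ar] core; N⁺ still has 4 valence electrons; Si⁺ still has 3 valence electrons.
Pulling an electron out of a noble-gas core costs far more than removing a remaining valence electron, so K sits at the high end of IE_2.
Valence configurations: N⁺ [He]2s²2p², Si⁺ [Ne]3s²3p¹.
Tabulated IE_2 (kJ/mol): K 3052, N 2856, Si 1577.
Overall IE_2 order: Si < N < K.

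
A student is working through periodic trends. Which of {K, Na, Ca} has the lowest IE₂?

Ca

The second ionization energy removes an electron from the +1 ion. For each element: K⁺ is the bare [Ar] core; Na⁺ is the bare [Ne] core; Ca⁺ still has 1 valence electron.
Core electrons are held far more tightly than valence electrons, so K and Na top the IE_2 order.
Approximate IE_2 values (kJ/mol): K 3052, Na 4562, Ca 1145.
Overall IE_2 order: Ca < K < Na.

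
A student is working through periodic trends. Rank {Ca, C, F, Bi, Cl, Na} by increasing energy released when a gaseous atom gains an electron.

C is in period 2, group 14; F is in period 2, group 17; Na is in period 3, group 1; Cl is in period 3, group 17; Ca is in period 4, group 2; Bi is in period 6, group 15.
Electron affinity generally becomes more exothermic across a period toward the halogens and less exothermic down a group.
Here both period and group differ, so the two effects have to be weighed against each other.
Na > Ca: the two effects oppose for this pair; the down-group effect wins (53 vs 2 kJ/mol).
Bi > Na: period and group pull opposite ways; the across-period shift dominates (91 vs 53 kJ/mol).
C > Bi: the two effects oppose for this pair; the down-group effect wins (122 vs 91 kJ/mol).
F > C: F lies to the right of C in period 2, so the across-period effect alone puts F higher.
Cl > F: this pair runs against the simple trend — see the exception note.
Note the exception: Cl has a higher electron affinity than F, contrary to the simple trend — F's small 2p subshell makes the incoming electron feel strong e⁻–e⁻ repulsion, so Cl actually releases more energy on gaining an electron.
For reference (kJ/mol): C 122, F 328, Na 53, Cl 349, Ca 2, Bi 91.
So from lowest to highest: Ca < Na < Bi < C < F < Cl.

Ca < Na < Bi < C < F < Cl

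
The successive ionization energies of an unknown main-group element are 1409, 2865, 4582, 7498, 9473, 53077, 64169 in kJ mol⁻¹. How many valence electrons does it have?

Look for the largest jump between consecutive ionization energies: IE6/IE5 ≈ 5.6, far larger than any earlier ratio.
That jump marks the point where a core electron is being removed. So the atom has 5 valence electrons.

5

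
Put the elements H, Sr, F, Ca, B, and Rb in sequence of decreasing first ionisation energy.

H is in period 1, group 1; B is in period 2, group 13; F is in period 2, group 17; Ca is in period 4, group 2; Rb is in period 5, group 1; Sr is in period 5, group 2.
Removing the outermost electron gets harder across a period and easier down a group.
Here both period and group differ, so the two effects have to be weighed against each other.
Sr > Rb: Sr lies to the right of Rb in period 5, so the across-period effect alone puts Sr higher.
Ca > Sr: Ca sits above Sr in group 2, so the down-group effect alone puts Ca higher.
B > Ca: relative to Ca, both the across-period and down-group shifts push B's first ionization energy up.
H > B: period and group pull opposite ways; the down-group shift dominates (1312 vs 801 kJ/mol).
F > H: the two effects oppose for this pair; the across-period effect wins (1681 vs 1312 kJ/mol).
Approximate values (kJ/mol): H 1312, B 801, F 1681, Ca 590, Rb 403, Sr 550.
So from highest to lowest: F > H > B > Ca > Sr > Rb.

F, H, B, Ca, Sr, Rb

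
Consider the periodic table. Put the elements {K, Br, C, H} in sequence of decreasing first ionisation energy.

H > Br > C > K

H is in period 1, group 1; C is in period 2, group 14; K is in period 4, group 1; Br is in period 4, group 17.
Across a period the outer electron is held more tightly (higher IE₁); down a group it sits in a higher shell, more shielded, and comes off more easily.
Neither a single period nor a single group — weigh both effects.
C > K: relative to K, both the across-period and down-group shifts push C's first ionization energy up.
Br > C: period and group pull opposite ways; the across-period shift dominates (1140 vs 1086 kJ/mol).
H > Br: the two effects oppose for this pair; the down-group effect wins (1312 vs 1140 kJ/mol).
For reference (kJ/mol): H 1312, C 1086, K 419, Br 1140.
So from highest to lowest: H > Br > C > K.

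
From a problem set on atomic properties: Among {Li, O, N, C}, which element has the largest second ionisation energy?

IE_2 is the cost of taking one more electron from the +1 cation: Li⁺ is the bare [He] core; O⁺ still has 5 valence electrons; N⁺ still has 4 valence electrons; C⁺ still has 3 valence electrons.
Breaking into a closed-shell core is much more expensive than removing a leftover valence electron — Li has the largest IE_2 here.
Valence configurations: O⁺ [He]2s²2p³, N⁺ [He]2s²2p², C⁺ [He]2s²2p¹.
Tabulated IE_2 (kJ/mol): Li 7298, O 3388, N 2856, C 2353.
So the second ionization energies run C < N < O < Li.

Li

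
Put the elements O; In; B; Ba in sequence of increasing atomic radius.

O, B, In, Ba

Across a period the added protons contract the valence shell; down a group each new principal shell makes the atom larger.
Neither a single period nor a single group — weigh both effects.
B > O: B lies to the left of O in period 2, so the across-period effect alone puts B larger.
In > B: they share group 13; the group trend gives In the larger value.
Ba > In: both effects reinforce here, so Ba is clearly the larger of the two.
For reference (pm): B 85, O 63, In 142, Ba 196.
So from smallest to largest: O < B < In < Ba.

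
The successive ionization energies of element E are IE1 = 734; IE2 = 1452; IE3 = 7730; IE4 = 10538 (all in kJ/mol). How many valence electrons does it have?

2

Look for the largest jump between consecutive ionization energies: IE3/IE2 ≈ 5.3, far larger than any earlier ratio.
That jump marks the point where a core electron is being removed. So the atom has 2 valence electrons.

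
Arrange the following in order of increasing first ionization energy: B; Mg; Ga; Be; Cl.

Be is in period 2, group 2; B is in period 2, group 13; Mg is in period 3, group 2; Cl is in period 3, group 17; Ga is in period 4, group 13.
IE₁ increases left→right with effective nuclear charge and decreases top→bottom as the valence shell moves farther out.
Neither a single period nor a single group — weigh both effects.
Mg > Ga: the two effects oppose for this pair; the down-group effect wins (738 vs 579 kJ/mol).
B > Mg: relative to Mg, both the across-period and down-group shifts push B's first ionization energy up.
Be > B: this pair runs against the simple trend — see the exception note.
Cl > Be: period and group pull opposite ways; the across-period shift dominates (1251 vs 900 kJ/mol).
Note the exception: Be has a higher first ionization energy than B, contrary to the simple trend — removing B's lone 2p electron is easier than breaking Be's filled 2s².
For reference (kJ/mol): Be 900, B 801, Mg 738, Cl 1251, Ga 579.
So from lowest to highest: Ga < Mg < B < Be < Cl.

Ga < Mg < B < Be < Cl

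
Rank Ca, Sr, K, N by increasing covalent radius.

Moving right in a period, electrons are added to the same shell under a stronger nuclear pull, so atoms get smaller; moving down, a new shell is opened and atoms get larger.
These span different periods and groups, so the two trends combine.
Ca > N: both effects reinforce here, so Ca is clearly the larger of the two.
Sr > Ca: Sr sits below Ca in group 2, so the down-group effect alone puts Sr larger.
K > Sr: period and group pull opposite ways; the across-period shift dominates (196 vs 185 pm).
Tabulated atomic radius (pm): N 71, K 196, Ca 171, Sr 185.
So from smallest to largest: N < Ca < Sr < K.

N < Ca < Sr < K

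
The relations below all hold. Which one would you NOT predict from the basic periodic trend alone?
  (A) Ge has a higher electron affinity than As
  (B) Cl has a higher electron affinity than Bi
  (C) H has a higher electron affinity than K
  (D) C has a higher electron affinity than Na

The general trend: electron affinity increases across a period and decreases down a group.
(A) Ge (period 4, group 14) vs As (period 4, group 15): the stated order contradicts the simple trend.
(B) Cl (period 3, group 17) vs Bi (period 6, group 15): the stated order agrees with the simple trend.
(C) H (period 1, group 1) vs K (period 4, group 1): the stated order agrees with the simple trend.
(D) C (period 2, group 14) vs Na (period 3, group 1): the stated order agrees with the simple trend.
The exception is (A): adding an electron to As's half-filled 4p³ is unfavourable, so Ge (4p²) has the more exothermic EA.

(A)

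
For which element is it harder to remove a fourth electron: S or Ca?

Ca

The fourth ionization energy removes an electron from the +3 ion. For each element: S³⁺ still has 3 valence electrons; Ca³⁺ is already 1 electron into the core.
Breaking into a closed-shell core is much more expensive than removing a leftover valence electron — Ca has the largest IE_4 here.
The numbers (kJ/mol): S 4556, Ca 6491.
So the fourth ionization energies run S < Ca.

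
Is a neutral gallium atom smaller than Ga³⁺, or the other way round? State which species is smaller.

Forming Ga³⁺ removes 3 electrons from Ga. Fewer electrons for the same nuclear charge means less shielding and a higher Z_eff on the remaining electrons, and for main-group metals the entire outer shell is lost.
A cation is smaller than its parent atom: Ga³⁺ < Ga.

Ga³⁺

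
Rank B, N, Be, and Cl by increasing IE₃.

IE_3 is the cost of taking one more electron from the +2 cation: B²⁺ still has 1 valence electron; N²⁺ still has 3 valence electrons; Be²⁺ is the bare [He] core; Cl²⁺ still has 5 valence electrons.
Breaking into a closed-shell core is much more expensive than removing a leftover valence electron — Be has the largest IE_3 here.
Valence configurations: B²⁺ [He]2s¹, N²⁺ [He]2s²2p¹, Cl²⁺ [Ne]3s²3p³.
The numbers (kJ/mol): B 3660, N 4578, Be 14849, Cl 3822.
Hence IE_3: B < Cl < N < Be.

B < Cl < N < Be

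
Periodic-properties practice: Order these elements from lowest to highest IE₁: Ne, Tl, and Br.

IE₁ increases left→right with effective nuclear charge and decreases top→bottom as the valence shell moves farther out.
Neither a single period nor a single group — weigh both effects.
Br > Tl: both effects reinforce here, so Br is clearly the higher of the two.
Ne > Br: relative to Br, both the across-period and down-group shifts push Ne's first ionization energy up.
Tabulated first ionization energy (kJ/mol): Ne 2081, Br 1140, Tl 589.
So from lowest to highest: Tl < Br < Ne.

Tl < Br < Ne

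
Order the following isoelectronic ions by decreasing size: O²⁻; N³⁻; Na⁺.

N³⁻ > O²⁻ > Na⁺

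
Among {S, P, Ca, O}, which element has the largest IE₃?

IE_3 is the cost of taking one more electron from the +2 cation: S²⁺ still has 4 valence electrons; P²⁺ still has 3 valence electrons; Ca²⁺ is the bare [Ar] core; O²⁺ still has 4 valence electrons.
Usually core removal costs more than valence removal, but here the competition is close: a tightly held n=2 valence electron can cost more to remove than an n=3 core electron, so the actual values have to decide it.
Valence configurations: S²⁺ [Ne]3s²3p², P²⁺ [Ne]3s²3p¹, O²⁺ [He]2s²2p².
Approximate IE_3 values (kJ/mol): S 3357, P 2914, Ca 4912, O 5300.
Putting it together, IE_3: P < S < Ca < O.

O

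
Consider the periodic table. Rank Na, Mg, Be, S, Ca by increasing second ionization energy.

Ca < Mg < Be < S < Na

After 1 electron has been removed, what remains? Na⁺ is the bare [Ne] core; Mg⁺ still has 1 valence electron; Be⁺ still has 1 valence electron; S⁺ still has 5 valence electrons; Ca⁺ still has 1 valence electron.
Pulling an electron out of a noble-gas core costs far more than removing a remaining valence electron, so Na sits at the high end of IE_2.
Valence configurations: Mg⁺ [Ne]3s¹, Be⁺ [He]2s¹, S⁺ [Ne]3s²3p³, Ca⁺ [Ar]4s¹.
Approximate IE_2 values (kJ/mol): Na 4562, Mg 1451, Be 1757, S 2252, Ca 1145.
Overall IE_2 order: Ca < Mg < Be < S < Na.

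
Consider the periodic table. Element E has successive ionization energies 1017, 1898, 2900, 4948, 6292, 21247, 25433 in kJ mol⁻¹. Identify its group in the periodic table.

Group 15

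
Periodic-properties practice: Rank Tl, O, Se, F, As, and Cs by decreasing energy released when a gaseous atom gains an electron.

F > Se > O > As > Cs > Tl

O is in period 2, group 16; F is in period 2, group 17; As is in period 4, group 15; Se is in period 4, group 16; Cs is in period 6, group 1; Tl is in period 6, group 13.
Atoms with high Z_eff and room in the valence shell (especially the halogens) have the most exothermic electron affinities.
Here both period and group differ, so the two effects have to be weighed against each other.
Cs > Tl: this pair runs against the simple trend — see the exception note.
As > Cs: relative to Cs, both the across-period and down-group shifts push As's electron affinity up.
O > As: relative to As, both the across-period and down-group shifts push O's electron affinity up.
Se > O: this pair runs against the simple trend — see the exception note.
F > Se: relative to Se, both the across-period and down-group shifts push F's electron affinity up.
Note the exception: Cs has a higher electron affinity than Tl, contrary to the simple trend — Tl's ns²np¹ configuration gives only a small electron affinity — the sparsely filled np subshell binds an added electron weakly.
Note the exception: Se has a higher electron affinity than O, contrary to the simple trend — O's compact 2p subshell gives strong electron–electron repulsion on the added electron.
For reference (kJ/mol): O 141, F 328, As 78, Se 195, Cs 46, Tl 19.
So from highest to lowest: F > Se > O > As > Cs > Tl.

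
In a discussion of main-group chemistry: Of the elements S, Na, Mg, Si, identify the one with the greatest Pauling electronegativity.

Na is in period 3, group 1; Mg is in period 3, group 2; Si is in period 3, group 14; S is in period 3, group 16.
Smaller atoms with higher effective nuclear charge are more electronegative.
All lie in period 3, so electronegativity increases left to right.
The greatest Pauling electronegativity among these belongs to S.

S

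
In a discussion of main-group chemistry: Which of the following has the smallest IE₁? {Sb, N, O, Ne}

N is in period 2, group 15; O is in period 2, group 16; Ne is in period 2, group 18; Sb is in period 5, group 15.
IE₁ increases left→right with effective nuclear charge and decreases top→bottom as the valence shell moves farther out.
These span different periods and groups, so the two trends combine.
O > Sb: relative to Sb, both the across-period and down-group shifts push O's first ionization energy up.
N > O: this pair runs against the simple trend — see the exception note.
Ne > N: Ne lies to the right of N in period 2, so the across-period effect alone puts Ne higher.
Note the exception: N has a higher first ionization energy than O, contrary to the simple trend — pairing an electron in O's 2p⁴ costs repulsion energy, so O ionizes more easily than half-filled N (2p³).
Tabulated first ionization energy (kJ/mol): N 1402, O 1314, Ne 2081, Sb 831.
The smallest IE₁ among these belongs to Sb.

Sb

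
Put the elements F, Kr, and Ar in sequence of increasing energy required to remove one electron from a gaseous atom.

Kr < Ar < F

Removing the outermost electron gets harder across a period and easier down a group.
These span different periods and groups, so the two trends combine.
Ar > Kr: they share group 18; the group trend gives Ar the larger value.
F > Ar: the two effects oppose for this pair; the down-group effect wins (1681 vs 1521 kJ/mol).
Tabulated first ionization energy (kJ/mol): F 1681, Ar 1521, Kr 1351.
So from lowest to highest: Kr < Ar < F.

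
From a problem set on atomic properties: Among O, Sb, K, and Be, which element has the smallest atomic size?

O

Radius decreases left→right (rising Z_eff, same n) and increases top→bottom (higher n).
Neither a single period nor a single group — weigh both effects.
Be > O: Be lies to the left of O in period 2, so the across-period effect alone puts Be larger.
Sb > Be: the two effects oppose for this pair; the down-group effect wins (140 vs 102 pm).
K > Sb: the two effects oppose for this pair; the across-period effect wins (196 vs 140 pm).
Approximate values (pm): Be 102, O 63, K 196, Sb 140.
The smallest atomic size among these belongs to O.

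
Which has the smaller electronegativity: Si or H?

Si

H is in period 1, group 1; Si is in period 3, group 14.
Electronegativity increases across a period and decreases down a group, tracking effective nuclear charge and atomic size.
Neither a single period nor a single group — weigh both effects.
H > Si: period and group pull opposite ways; the down-group shift dominates (2.20 vs 1.90).
Approximate values (Pauling): H 2.20, Si 1.90.
So Si has the smaller electronegativity (Si < H).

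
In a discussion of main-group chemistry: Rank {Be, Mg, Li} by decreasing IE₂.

Li > Be > Mg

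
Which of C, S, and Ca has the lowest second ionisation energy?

Ca

After 1 electron has been removed, what remains? C⁺ still has 3 valence electrons; S⁺ still has 5 valence electrons; Ca⁺ still has 1 valence electron.
All are still removing valence electrons, so compare the +1 ions as you would atoms: IE_2 generally rises across a period (higher Z_eff) and falls down a group (larger shell), subject to the usual subshell exceptions.
Valence configurations: C⁺ [He]2s²2p¹, S⁺ [Ne]3s²3p³, Ca⁺ [Ar]4s¹.
Tabulated IE_2 (kJ/mol): C 2353, S 2252, Ca 1145.
Overall IE_2 order: Ca < S < C.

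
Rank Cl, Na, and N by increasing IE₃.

IE_3 is the cost of taking one more electron from the +2 cation: Cl²⁺ still has 5 valence electrons; Na²⁺ is already 1 electron into the core; N²⁺ still has 3 valence electrons.
Pulling an electron out of a noble-gas core costs far more than removing a remaining valence electron, so Na sits at the high end of IE_3.
Valence configurations: Cl²⁺ [Ne]3s²3p³, N²⁺ [He]2s²2p¹.
The numbers (kJ/mol): Cl 3822, Na 6910, N 4578.
So the third ionization energies run Cl < N < Na.

Cl < N < Na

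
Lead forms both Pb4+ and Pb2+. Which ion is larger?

Both ions have Z = 82 protons, but Pb4+ has lost more electrons, so its remaining electrons feel a larger effective nuclear charge per electron and are pulled in more tightly.
Higher positive charge → smaller ion, so Pb2+ > Pb4+.

Pb2+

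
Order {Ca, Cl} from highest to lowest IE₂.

Cl > Ca

Consider each +1 ion: Ca⁺ still has 1 valence electron; Cl⁺ still has 6 valence electrons.
All are still removing valence electrons, so compare the +1 ions as you would atoms: IE_2 generally rises across a period (higher Z_eff) and falls down a group (larger shell), subject to the usual subshell exceptions.
Valence configurations: Ca⁺ [Ar]4s¹, Cl⁺ [Ne]3s²3p⁴.
Tabulated IE_2 (kJ/mol): Ca 1145, Cl 2298.
Hence IE_2: Ca < Cl.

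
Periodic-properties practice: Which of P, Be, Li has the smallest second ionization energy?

Be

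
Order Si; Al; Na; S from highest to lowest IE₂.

Na, S, Al, Si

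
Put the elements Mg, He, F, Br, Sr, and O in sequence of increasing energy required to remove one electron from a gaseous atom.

He is in period 1, group 18; O is in period 2, group 16; F is in period 2, group 17; Mg is in period 3, group 2; Br is in period 4, group 17; Sr is in period 5, group 2.
Removing the outermost electron gets harder across a period and easier down a group.
Here both period and group differ, so the two effects have to be weighed against each other.
Mg > Sr: they share group 2; the group trend gives Mg the larger value.
Br > Mg: period and group pull opposite ways; the across-period shift dominates (1140 vs 738 kJ/mol).
O > Br: period and group pull opposite ways; the down-group shift dominates (1314 vs 1140 kJ/mol).
F > O: both are in period 2; the period trend gives F the larger value.
He > F: both effects reinforce here, so He is clearly the higher of the two.
Approximate values (kJ/mol): He 2372, O 1314, F 1681, Mg 738, Br 1140, Sr 550.
So from lowest to highest: Sr < Mg < Br < O < F < He.

Sr < Mg < Br < O < F < He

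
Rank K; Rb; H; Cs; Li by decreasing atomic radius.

Cs > Rb > K > Li > H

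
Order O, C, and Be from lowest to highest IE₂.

After 1 electron has been removed, what remains? O⁺ still has 5 valence electrons; C⁺ still has 3 valence electrons; Be⁺ still has 1 valence electron.
All are still removing valence electrons, so compare the +1 ions as you would atoms: IE_2 generally rises across a period (higher Z_eff) and falls down a group (larger shell), subject to the usual subshell exceptions.
Valence configurations: O⁺ [He]2s²2p³, C⁺ [He]2s²2p¹, Be⁺ [He]2s¹.
The numbers (kJ/mol): O 3388, C 2353, Be 1757.
Overall IE_2 order: Be < C < O.

Be < C < O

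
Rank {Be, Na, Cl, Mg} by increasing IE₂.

Consider each +1 ion: Be⁺ still has 1 valence electron; Na⁺ is the bare [Ne] core; Cl⁺ still has 6 valence electrons; Mg⁺ still has 1 valence electron.
Core electrons are held far more tightly than valence electrons, so Na tops the IE_2 order.
Valence configurations: Be⁺ [He]2s¹, Cl⁺ [Ne]3s²3p⁴, Mg⁺ [Ne]3s¹.
The numbers (kJ/mol): Be 1757, Na 4562, Cl 2298, Mg 1451.
Putting it together, IE_2: Mg < Be < Cl < Na.

Mg, Be, Cl, Na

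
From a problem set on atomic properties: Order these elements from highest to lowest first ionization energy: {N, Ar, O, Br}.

N is in period 2, group 15; O is in period 2, group 16; Ar is in period 3, group 18; Br is in period 4, group 17.
Across a period the outer electron is held more tightly (higher IE₁); down a group it sits in a higher shell, more shielded, and comes off more easily.
These span different periods and groups, so the two trends combine.
O > Br: the two effects oppose for this pair; the down-group effect wins (1314 vs 1140 kJ/mol).
N > O: this pair runs against the simple trend — see the exception note.
Ar > N: period and group pull opposite ways; the across-period shift dominates (1521 vs 1402 kJ/mol).
Note the exception: N has a higher first ionization energy than O, contrary to the simple trend — pairing an electron in O's 2p⁴ costs repulsion energy, so O ionizes more easily than half-filled N (2p³).
Tabulated first ionization energy (kJ/mol): N 1402, O 1314, Ar 1521, Br 1140.
So from highest to lowest: Ar > N > O > Br.

Ar > N > O > Br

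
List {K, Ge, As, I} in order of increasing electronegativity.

K < Ge < As < I

K is in period 4, group 1; Ge is in period 4, group 14; As is in period 4, group 15; I is in period 5, group 17.
Smaller atoms with higher effective nuclear charge are more electronegative.
Neither a single period nor a single group — weigh both effects.
Ge > K: both are in period 4; the period trend gives Ge the larger value.
As > Ge: As lies to the right of Ge in period 4, so the across-period effect alone puts As higher.
I > As: the two effects oppose for this pair; the across-period effect wins (2.66 vs 2.18).
For reference (Pauling): K 0.82, Ge 2.01, As 2.18, I 2.66.
So from lowest to highest: K < Ge < As < I.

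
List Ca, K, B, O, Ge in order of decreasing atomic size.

K, Ca, Ge, B, O

Atomic radius shrinks across a period as nuclear charge pulls the same shell inward, and grows down a group as new shells are added.
Neither a single period nor a single group — weigh both effects.
B > O: both are in period 2; the period trend gives B the larger value.
Ge > B: period and group pull opposite ways; the down-group shift dominates (121 vs 85 pm).
Ca > Ge: both are in period 4; the period trend gives Ca the larger value.
K > Ca: both are in period 4; the period trend gives K the larger value.
Approximate values (pm): B 85, O 63, K 196, Ca 171, Ge 121.
So from largest to smallest: K > Ca > Ge > B > O.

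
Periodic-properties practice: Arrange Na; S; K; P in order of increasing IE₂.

P, S, K, Na

IE_2 is the cost of taking one more electron from the +1 cation: Na⁺ is the bare [Ne] core; S⁺ still has 5 valence electrons; K⁺ is the bare [Ar] core; P⁺ still has 4 valence electrons.
Pulling an electron out of a noble-gas core costs far more than removing a remaining valence electron, so K and Na sit at the high end of IE_2.
Valence configurations: S⁺ [Ne]3s²3p³, P⁺ [Ne]3s²3p².
Approximate IE_2 values (kJ/mol): Na 4562, S 2252, K 3052, P 1907.
Overall IE_2 order: P < S < K < Na.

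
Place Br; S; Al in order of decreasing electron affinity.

Br, S, Al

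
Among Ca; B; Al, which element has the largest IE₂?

B

Consider each +1 ion: Ca⁺ still has 1 valence electron; B⁺ still has 2 valence electrons; Al⁺ still has 2 valence electrons.
All are still removing valence electrons, so compare the +1 ions as you would atoms: IE_2 generally rises across a period (higher Z_eff) and falls down a group (larger shell), subject to the usual subshell exceptions.
Valence configurations: Ca⁺ [Ar]4s¹, B⁺ [He]2s², Al⁺ [Ne]3s².
The numbers (kJ/mol): Ca 1145, B 2427, Al 1817.
Hence IE_2: Ca < Al < B.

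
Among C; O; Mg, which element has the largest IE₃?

Consider each +2 ion: C²⁺ still has 2 valence electrons; O²⁺ still has 4 valence electrons; Mg²⁺ is the bare [Ne] core.
Core electrons are held far more tightly than valence electrons, so Mg tops the IE_3 order.
Valence configurations: C²⁺ [He]2s², O²⁺ [He]2s²2p².
Tabulated IE_3 (kJ/mol): C 4620, O 5300, Mg 7733.
Hence IE_3: C < O < Mg.

Mg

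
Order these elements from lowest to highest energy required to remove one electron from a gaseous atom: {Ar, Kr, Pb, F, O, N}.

N is in period 2, group 15; O is in period 2, group 16; F is in period 2, group 17; Ar is in period 3, group 18; Kr is in period 4, group 18; Pb is in period 6, group 14.
IE₁ increases left→right with effective nuclear charge and decreases top→bottom as the valence shell moves farther out.
Neither a single period nor a single group — weigh both effects.
O > Pb: relative to Pb, both the across-period and down-group shifts push O's first ionization energy up.
Kr > O: the two effects oppose for this pair; the across-period effect wins (1351 vs 1314 kJ/mol).
N > Kr: period and group pull opposite ways; the down-group shift dominates (1402 vs 1351 kJ/mol).
Ar > N: the two effects oppose for this pair; the across-period effect wins (1521 vs 1402 kJ/mol).
F > Ar: the two effects oppose for this pair; the down-group effect wins (1681 vs 1521 kJ/mol).
Note the exception: N has a higher first ionization energy than O, contrary to the simple trend — pairing an electron in O's 2p⁴ costs repulsion energy, so O ionizes more easily than half-filled N (2p³).
For reference (kJ/mol): N 1402, O 1314, F 1681, Ar 1521, Kr 1351, Pb 716.
So from lowest to highest: Pb < O < Kr < N < Ar < F.

Pb < O < Kr < N < Ar < F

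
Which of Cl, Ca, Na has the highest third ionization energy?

Na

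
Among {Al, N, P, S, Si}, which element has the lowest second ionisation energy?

After 1 electron has been removed, what remains? Al⁺ still has 2 valence electrons; N⁺ still has 4 valence electrons; P⁺ still has 4 valence electrons; S⁺ still has 5 valence electrons; Si⁺ still has 3 valence electrons.
All are still removing valence electrons, so compare the +1 ions as you would atoms: IE_2 generally rises across a period (higher Z_eff) and falls down a group (larger shell), subject to the usual subshell exceptions.
Valence configurations: Al⁺ [Ne]3s², N⁺ [He]2s²2p², P⁺ [Ne]3s²3p², S⁺ [Ne]3s²3p³, Si⁺ [Ne]3s²3p¹.
Si⁺ loses a lone 3p electron whereas Al⁺ must break into a filled 3s² pair, so IE_2(Al) > IE_2(Si) even though Si has the higher nuclear charge.
Approximate IE_2 values (kJ/mol): Al 1817, N 2856, P 1907, S 2252, Si 1577.
Hence IE_2: Si < Al < P < S < N.

Si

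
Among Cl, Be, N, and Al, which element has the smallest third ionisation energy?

Al

Consider each +2 ion: Cl²⁺ still has 5 valence electrons; Be²⁺ is the bare [He] core; N²⁺ still has 3 valence electrons; Al²⁺ still has 1 valence electron.
Breaking into a closed-shell core is much more expensive than removing a leftover valence electron — Be has the largest IE_3 here.
Valence configurations: Cl²⁺ [Ne]3s²3p³, N²⁺ [He]2s²2p¹, Al²⁺ [Ne]3s¹.
Approximate IE_3 values (kJ/mol): Cl 3822, Be 14849, N 4578, Al 2745.
Hence IE_3: Al < Cl < N < Be.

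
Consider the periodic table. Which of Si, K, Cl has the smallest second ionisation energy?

The second ionization energy removes an electron from the +1 ion. For each element: Si⁺ still has 3 valence electrons; K⁺ is the bare [Ar] core; Cl⁺ still has 6 valence electrons.
Breaking into a closed-shell core is much more expensive than removing a leftover valence electron — K has the largest IE_2 here.
Valence configurations: Si⁺ [Ne]3s²3p¹, Cl⁺ [Ne]3s²3p⁴.
The numbers (kJ/mol): Si 1577, K 3052, Cl 2298.
So the second ionization energies run Si < Cl < K.

Si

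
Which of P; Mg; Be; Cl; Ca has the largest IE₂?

Cl

The second ionization energy removes an electron from the +1 ion. For each element: P⁺ still has 4 valence electrons; Mg⁺ still has 1 valence electron; Be⁺ still has 1 valence electron; Cl⁺ still has 6 valence electrons; Ca⁺ still has 1 valence electron.
All are still removing valence electrons, so compare the +1 ions as you would atoms: IE_2 generally rises across a period (higher Z_eff) and falls down a group (larger shell), subject to the usual subshell exceptions.
Valence configurations: P⁺ [Ne]3s²3p², Mg⁺ [Ne]3s¹, Be⁺ [He]2s¹, Cl⁺ [Ne]3s²3p⁴, Ca⁺ [Ar]4s¹.
Tabulated IE_2 (kJ/mol): P 1907, Mg 1451, Be 1757, Cl 2298, Ca 1145.
So the second ionization energies run Ca < Mg < Be < P < Cl.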